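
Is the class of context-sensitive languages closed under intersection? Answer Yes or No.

An LBA keeps a copy of the input on a second track, runs the LBA for L₁, and if that accepts restores the input and runs the LBA for L₂; linear space suffices, so L₁ ∩ L₂ is context-sensitive.
So the context-sensitive languages are closed under intersection.

Yes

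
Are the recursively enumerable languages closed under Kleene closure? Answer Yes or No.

Dovetail over all factorisations of the input into blocks and all step bounds, running the recogniser for L on every block of a factorisation; accept if some factorisation has all of its blocks accepted.
So the recursively enumerable languages are closed under Kleene star.

Yes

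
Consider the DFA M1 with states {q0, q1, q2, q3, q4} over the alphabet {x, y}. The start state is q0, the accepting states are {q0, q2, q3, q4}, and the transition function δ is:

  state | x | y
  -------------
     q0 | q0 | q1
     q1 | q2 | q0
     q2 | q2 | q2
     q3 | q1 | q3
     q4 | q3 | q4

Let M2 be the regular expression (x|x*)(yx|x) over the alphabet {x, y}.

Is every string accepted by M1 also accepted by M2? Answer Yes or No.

No

The empty string ε is in L(M1) but not in L(M2).
So L(M1) ⊄ L(M2).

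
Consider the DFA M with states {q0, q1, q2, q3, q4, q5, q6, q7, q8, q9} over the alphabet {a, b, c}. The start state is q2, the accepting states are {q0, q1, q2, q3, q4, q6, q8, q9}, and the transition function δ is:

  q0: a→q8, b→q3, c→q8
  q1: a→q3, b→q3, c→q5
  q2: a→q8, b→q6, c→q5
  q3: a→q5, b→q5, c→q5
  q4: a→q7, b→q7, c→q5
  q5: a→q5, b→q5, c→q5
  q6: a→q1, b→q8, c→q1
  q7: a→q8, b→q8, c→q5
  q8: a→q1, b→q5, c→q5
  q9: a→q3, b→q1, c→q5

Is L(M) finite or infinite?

The useful states (reachable from q2 and able to reach an accepting state) are {q1, q2, q3, q6, q8}.
Restricted to these states the transition graph has no cycle, so every accepting path has bounded length and L is finite.

finite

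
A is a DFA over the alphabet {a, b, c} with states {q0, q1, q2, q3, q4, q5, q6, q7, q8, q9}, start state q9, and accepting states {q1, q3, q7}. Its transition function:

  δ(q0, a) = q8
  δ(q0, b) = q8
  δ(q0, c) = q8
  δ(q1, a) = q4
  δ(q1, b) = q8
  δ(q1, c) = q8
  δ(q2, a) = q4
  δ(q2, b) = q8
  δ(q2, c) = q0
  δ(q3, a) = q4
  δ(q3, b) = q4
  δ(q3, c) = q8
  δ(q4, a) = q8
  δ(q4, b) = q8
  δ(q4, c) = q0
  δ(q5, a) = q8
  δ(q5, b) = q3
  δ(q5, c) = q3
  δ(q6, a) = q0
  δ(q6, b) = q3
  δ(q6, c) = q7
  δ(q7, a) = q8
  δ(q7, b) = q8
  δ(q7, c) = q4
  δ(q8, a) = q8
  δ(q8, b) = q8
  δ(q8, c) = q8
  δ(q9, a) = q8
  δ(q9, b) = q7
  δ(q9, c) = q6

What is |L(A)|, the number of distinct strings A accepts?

The useful subgraph on states {q3, q6, q7, q9} is acyclic, so L(A) is finite; the longest accepting path visits 3 useful states, giving maximum string length 2.
Counting accepting paths from q9 by length: 1 of length 1, 2 of length 2. Total 3.

3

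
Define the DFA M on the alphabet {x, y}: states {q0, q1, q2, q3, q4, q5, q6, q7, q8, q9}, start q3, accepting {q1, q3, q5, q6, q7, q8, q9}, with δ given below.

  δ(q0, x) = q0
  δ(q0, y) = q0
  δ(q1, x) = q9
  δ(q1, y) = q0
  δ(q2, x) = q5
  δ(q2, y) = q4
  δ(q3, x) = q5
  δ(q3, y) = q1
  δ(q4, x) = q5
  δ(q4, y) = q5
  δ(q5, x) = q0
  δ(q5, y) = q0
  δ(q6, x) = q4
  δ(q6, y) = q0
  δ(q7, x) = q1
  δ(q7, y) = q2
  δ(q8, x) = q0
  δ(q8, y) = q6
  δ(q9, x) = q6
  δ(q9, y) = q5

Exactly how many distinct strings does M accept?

8

The useful subgraph on states {q1, q3, q4, q5, q6, q9} is acyclic, so L(M) is finite; the longest accepting path visits 6 useful states, giving maximum string length 5.
Counting accepting paths from q3 by length: 1 of length 0, 2 of length 1, 1 of length 2, 2 of length 3, 2 of length 5. Total 8.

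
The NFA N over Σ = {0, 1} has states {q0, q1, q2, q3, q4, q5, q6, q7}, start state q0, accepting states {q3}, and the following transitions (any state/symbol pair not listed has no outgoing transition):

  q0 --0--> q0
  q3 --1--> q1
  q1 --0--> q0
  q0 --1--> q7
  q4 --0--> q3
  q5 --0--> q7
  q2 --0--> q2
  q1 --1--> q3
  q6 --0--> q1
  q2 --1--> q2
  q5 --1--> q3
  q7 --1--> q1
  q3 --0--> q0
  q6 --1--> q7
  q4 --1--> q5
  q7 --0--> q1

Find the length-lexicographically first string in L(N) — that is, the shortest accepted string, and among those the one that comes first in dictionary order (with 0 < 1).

101

A breadth-first search from q0 reaches an accepting state first via the path q0 → q7 → q1 → q3 on input 101.
No string of length < 3 is accepted (BFS exhausts all shorter strings without reaching an accepting state), and 101 is the lexicographically least accepting string of length 3.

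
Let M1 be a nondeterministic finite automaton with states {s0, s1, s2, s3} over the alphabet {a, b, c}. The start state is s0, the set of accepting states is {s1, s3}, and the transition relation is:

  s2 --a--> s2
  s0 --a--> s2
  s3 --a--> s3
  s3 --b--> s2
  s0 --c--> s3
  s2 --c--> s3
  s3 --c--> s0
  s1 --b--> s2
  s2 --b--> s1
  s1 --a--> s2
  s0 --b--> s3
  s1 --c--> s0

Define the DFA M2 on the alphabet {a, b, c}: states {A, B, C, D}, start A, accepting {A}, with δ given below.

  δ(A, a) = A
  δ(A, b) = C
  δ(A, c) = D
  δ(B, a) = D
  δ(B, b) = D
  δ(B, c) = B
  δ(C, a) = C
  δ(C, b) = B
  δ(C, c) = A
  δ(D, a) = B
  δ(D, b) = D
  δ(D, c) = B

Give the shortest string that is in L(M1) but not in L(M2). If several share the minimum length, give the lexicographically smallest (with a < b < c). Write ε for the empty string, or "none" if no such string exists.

The string b is accepted by M1 but not by M2.
No shorter string lies in the difference, and b is the lexicographically first length-1 string in L(M1) \ L(M2).

b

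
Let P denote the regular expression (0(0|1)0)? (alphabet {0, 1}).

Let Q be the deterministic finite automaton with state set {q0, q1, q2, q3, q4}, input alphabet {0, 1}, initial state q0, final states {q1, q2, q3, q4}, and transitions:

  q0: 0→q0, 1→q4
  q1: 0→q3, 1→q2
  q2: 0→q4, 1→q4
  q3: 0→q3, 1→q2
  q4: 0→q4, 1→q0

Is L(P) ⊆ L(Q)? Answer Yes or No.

The empty string ε is in L(P) but not in L(Q).
So L(P) ⊄ L(Q).

No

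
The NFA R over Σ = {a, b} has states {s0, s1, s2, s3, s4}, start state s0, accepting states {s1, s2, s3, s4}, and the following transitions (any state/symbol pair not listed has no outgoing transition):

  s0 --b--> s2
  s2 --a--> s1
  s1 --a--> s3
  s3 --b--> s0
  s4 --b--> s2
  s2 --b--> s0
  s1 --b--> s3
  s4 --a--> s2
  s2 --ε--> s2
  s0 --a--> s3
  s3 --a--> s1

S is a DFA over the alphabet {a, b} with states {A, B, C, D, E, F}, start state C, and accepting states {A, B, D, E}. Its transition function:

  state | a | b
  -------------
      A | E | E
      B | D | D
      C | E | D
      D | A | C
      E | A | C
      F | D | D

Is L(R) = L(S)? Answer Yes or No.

Exploring the product automaton R × S from the start pair (s0, C), following both machines on each input symbol, reaches 4 state pairs: (s0, C), (s3, E), (s2, D), (s1, A).
R accepts in {s1, s2, s3, s4} and S accepts in {A, B, D, E}. In every reachable pair the two components are either both accepting — (s3, E), (s2, D), (s1, A) — or both non-accepting, so no string is accepted by exactly one of the machines: L(R) \ L(S) and L(S) \ L(R) are both empty.
Hence every string is accepted by R iff it is accepted by S, and the two languages coincide.

Yes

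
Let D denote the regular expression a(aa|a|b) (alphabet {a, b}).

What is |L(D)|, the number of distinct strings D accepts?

3

The expression has no Kleene star, so L(D) is finite. Expanding the alternatives gives {aa, ab, aaa}.
That is 2 of length 2, 1 of length 3: 3 strings in all.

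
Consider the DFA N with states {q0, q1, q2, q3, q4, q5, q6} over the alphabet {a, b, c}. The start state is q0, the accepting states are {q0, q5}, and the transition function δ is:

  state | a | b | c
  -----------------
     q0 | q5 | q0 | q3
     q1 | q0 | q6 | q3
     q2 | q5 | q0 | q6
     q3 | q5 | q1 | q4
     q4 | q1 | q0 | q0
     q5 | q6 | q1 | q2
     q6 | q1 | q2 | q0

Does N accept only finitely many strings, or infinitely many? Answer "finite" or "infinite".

infinite

State q0 is reachable from the start and can reach an accepting state, and it lies on the cycle q0 → q0.
Traversing that cycle any number of times yields accepted strings of unbounded length, so the language is infinite.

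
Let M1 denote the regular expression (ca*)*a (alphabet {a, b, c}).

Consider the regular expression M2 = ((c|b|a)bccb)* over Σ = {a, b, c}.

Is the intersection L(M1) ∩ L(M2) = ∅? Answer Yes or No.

Yes

Converting the expression M1 to a DFA (subset construction, then merging equivalent states) gives the minimal DFA with states {r0, r1, r2, r3, r4}, start state r0, accepting states {r1, r4} and transitions r0: a→r1, b→r2, c→r3; r1: a→r2, b→r2, c→r2; r2: a→r2, b→r2, c→r2; r3: a→r4, b→r2, c→r3; r4: a→r4, b→r2, c→r3.
Converting the expression M2 to a DFA (subset construction, then merging equivalent states) gives the minimal DFA with states {t0, t1, t2, t3, t4, t5}, start state t0, accepting states {t0} and transitions t0: a→t1, b→t1, c→t1; t1: a→t2, b→t3, c→t2; t2: a→t2, b→t2, c→t2; t3: a→t2, b→t2, c→t4; t4: a→t2, b→t2, c→t5; t5: a→t2, b→t0, c→t2.
Exploring the product automaton M1 × M2 from the start pair (r0, t0), following both machines on each input symbol, reaches 11 state pairs: (r0, t0), (r1, t1), (r2, t1), (r3, t1), (r2, t2), (r2, t3), (r4, t2), (r3, t2), (r2, t4), (r2, t5), (r2, t0).
M1 accepts in {r1, r4} and M2 accepts in {t0}; no reachable pair has both components accepting, so no string drives both machines to acceptance simultaneously and L(M1) ∩ L(M2) = ∅.
So no string is accepted by both, and the intersection is empty.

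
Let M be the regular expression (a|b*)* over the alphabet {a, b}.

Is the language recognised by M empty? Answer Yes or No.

The empty string ε matches the expression, so it belongs to L(M).
Since L(M) contains at least one string, it is not empty.

No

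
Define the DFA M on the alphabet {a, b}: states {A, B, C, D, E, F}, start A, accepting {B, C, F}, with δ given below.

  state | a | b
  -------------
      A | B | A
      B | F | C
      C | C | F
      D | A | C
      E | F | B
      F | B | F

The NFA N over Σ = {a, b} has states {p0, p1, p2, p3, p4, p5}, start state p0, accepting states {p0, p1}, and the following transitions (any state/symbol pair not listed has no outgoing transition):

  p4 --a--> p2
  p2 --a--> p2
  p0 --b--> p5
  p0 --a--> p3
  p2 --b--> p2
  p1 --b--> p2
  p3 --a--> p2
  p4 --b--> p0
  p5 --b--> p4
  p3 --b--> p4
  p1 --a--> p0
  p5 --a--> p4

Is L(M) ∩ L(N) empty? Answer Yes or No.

No

The string abb is accepted by both M and N.
Hence L(M) ∩ L(N) ≠ ∅.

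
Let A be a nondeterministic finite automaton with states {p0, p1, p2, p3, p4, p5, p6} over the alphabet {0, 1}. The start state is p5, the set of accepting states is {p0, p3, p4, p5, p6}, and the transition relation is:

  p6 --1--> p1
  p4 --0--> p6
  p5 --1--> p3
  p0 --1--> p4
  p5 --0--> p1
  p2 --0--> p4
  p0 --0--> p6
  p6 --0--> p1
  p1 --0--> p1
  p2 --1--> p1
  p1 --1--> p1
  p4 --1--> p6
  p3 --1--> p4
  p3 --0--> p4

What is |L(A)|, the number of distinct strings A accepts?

The useful subgraph on states {p3, p4, p5, p6} is acyclic, so L(A) is finite; the longest accepting path visits 4 useful states, giving maximum string length 3.
Counting accepting paths from p5 by length: 1 of length 0, 1 of length 1, 2 of length 2, 4 of length 3. Total 8.

8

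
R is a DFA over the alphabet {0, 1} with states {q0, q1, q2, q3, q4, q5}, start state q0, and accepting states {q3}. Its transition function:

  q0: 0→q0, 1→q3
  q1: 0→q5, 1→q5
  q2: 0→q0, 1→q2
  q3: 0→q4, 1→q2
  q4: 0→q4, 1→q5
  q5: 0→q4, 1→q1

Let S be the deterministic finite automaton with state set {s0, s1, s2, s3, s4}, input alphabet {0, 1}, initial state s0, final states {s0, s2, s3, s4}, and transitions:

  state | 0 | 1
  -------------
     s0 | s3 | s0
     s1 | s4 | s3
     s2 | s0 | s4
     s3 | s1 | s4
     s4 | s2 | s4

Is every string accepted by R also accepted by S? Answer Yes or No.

Exploring the product automaton R × S from the start pair (q0, s0), following both machines on each input symbol, reaches 21 state pairs: (q0, s0), (q0, s3), (q3, s0), (q0, s1), (q3, s4), (q4, s3), (q2, s0), (q0, s4), (q3, s3), (q4, s2), (q2, s4), (q4, s1), (q5, s4), (q0, s2), (q4, s0), (q4, s4), (q5, s3), (q1, s4), (q5, s0), (q5, s2), (q1, s0).
R accepts in {q3} and S accepts in {s0, s2, s3, s4}. The reachable pairs whose R-component is accepting are (q3, s0), (q3, s4), (q3, s3); in each of them the S-component is accepting too, so the product for L(R) \ L(S) (R-component accepting, S-component rejecting) has no reachable accepting pair and the difference is empty.
Hence every string in L(R) is also in L(S).

Yes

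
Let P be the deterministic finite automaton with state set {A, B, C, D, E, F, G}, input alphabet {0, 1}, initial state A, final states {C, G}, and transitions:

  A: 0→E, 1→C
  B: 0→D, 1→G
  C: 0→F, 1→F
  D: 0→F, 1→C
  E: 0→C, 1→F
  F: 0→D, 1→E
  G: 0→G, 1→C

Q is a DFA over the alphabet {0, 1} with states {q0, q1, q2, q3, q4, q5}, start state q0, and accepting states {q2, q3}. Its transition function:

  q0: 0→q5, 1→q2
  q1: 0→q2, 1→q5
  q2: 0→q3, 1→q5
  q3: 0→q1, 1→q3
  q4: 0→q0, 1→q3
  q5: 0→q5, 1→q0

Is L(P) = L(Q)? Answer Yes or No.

The string 00 is accepted by P but rejected by Q.
So L(P) ≠ L(Q).

No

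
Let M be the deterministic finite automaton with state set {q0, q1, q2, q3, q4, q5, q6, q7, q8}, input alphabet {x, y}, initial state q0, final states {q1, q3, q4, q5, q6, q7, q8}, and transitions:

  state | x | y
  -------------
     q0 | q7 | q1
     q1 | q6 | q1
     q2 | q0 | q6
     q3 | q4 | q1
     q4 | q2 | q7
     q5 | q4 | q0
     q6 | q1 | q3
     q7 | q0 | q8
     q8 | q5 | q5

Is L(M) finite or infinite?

State q1 is reachable from the start and can reach an accepting state, and it lies on the cycle q1 → q1.
Traversing that cycle any number of times yields accepted strings of unbounded length, so the language is infinite.

infinite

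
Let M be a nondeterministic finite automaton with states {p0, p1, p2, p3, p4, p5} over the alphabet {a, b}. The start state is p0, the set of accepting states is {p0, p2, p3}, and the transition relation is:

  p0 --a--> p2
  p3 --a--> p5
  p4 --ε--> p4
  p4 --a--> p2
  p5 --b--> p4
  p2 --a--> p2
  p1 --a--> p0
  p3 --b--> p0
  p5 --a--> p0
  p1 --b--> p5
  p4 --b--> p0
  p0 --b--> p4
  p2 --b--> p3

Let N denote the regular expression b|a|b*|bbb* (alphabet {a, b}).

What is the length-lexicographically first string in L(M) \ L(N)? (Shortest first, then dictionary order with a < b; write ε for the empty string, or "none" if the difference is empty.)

aa

The string aa is accepted by M but not by N.
No shorter string lies in the difference, and aa is the lexicographically first length-2 string in L(M) \ L(N).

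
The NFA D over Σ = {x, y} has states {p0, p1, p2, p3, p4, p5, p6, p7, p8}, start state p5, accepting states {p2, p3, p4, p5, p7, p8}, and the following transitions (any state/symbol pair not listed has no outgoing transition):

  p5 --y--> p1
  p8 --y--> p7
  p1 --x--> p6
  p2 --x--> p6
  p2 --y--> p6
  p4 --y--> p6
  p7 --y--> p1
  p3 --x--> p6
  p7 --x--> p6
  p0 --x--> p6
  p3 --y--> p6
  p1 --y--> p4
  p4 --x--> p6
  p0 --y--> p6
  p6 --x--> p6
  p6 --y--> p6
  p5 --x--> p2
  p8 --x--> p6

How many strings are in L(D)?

3

The useful subgraph on states {p1, p2, p4, p5} is acyclic, so L(D) is finite; the longest accepting path visits 3 useful states, giving maximum string length 2.
Counting accepting paths from p5 by length: 1 of length 0, 1 of length 1, 1 of length 2. Total 3.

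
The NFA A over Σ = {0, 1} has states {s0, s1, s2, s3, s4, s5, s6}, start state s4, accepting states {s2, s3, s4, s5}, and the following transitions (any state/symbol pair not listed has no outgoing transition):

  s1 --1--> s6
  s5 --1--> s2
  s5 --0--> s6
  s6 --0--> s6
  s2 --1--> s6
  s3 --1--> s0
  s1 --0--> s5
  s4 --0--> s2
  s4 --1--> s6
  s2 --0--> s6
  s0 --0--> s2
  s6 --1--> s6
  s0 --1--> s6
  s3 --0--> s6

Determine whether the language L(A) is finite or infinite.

The useful states (reachable from s4 and able to reach an accepting state) are {s2, s4}.
Restricted to these states the transition graph has no cycle, so every accepting path has bounded length and L is finite.

finite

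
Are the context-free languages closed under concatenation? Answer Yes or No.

Yes

Take grammars for L₁ and L₂ with disjoint nonterminals and start symbols S₁, S₂; adding a new start symbol with S → S₁S₂ gives a context-free grammar for L₁L₂.
So the context-free languages are closed under concatenation.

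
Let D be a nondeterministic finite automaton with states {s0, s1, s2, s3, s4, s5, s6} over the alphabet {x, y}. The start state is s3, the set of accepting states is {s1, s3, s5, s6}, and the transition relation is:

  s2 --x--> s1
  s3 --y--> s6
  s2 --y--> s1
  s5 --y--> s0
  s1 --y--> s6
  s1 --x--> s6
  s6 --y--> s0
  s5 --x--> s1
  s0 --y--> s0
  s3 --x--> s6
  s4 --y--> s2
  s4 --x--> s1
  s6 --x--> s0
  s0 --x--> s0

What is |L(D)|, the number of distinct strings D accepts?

3

The useful subgraph on states {s3, s6} is acyclic, so L(D) is finite; the longest accepting path visits 2 useful states, giving maximum string length 1.
Counting accepting paths from s3 by length: 1 of length 0, 2 of length 1. Total 3.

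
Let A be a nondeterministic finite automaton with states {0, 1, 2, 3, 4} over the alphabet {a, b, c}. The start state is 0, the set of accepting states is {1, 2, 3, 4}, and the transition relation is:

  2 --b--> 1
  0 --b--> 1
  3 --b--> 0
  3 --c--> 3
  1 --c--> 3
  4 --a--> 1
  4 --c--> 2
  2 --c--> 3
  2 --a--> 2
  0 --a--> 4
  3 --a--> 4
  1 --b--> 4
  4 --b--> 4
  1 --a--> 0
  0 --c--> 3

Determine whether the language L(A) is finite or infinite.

infinite

State 0 is reachable from the start and can reach an accepting state, and it lies on the cycle 0 → 1 → 0.
Traversing that cycle any number of times yields accepted strings of unbounded length, so the language is infinite.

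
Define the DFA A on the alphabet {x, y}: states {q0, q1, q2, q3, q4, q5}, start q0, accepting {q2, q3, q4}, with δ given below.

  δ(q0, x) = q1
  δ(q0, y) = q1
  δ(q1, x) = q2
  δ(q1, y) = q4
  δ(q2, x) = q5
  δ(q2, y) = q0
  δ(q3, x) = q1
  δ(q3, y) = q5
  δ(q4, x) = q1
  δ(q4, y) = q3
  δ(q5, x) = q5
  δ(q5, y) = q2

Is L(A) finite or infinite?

State q0 is reachable from the start and can reach an accepting state, and it lies on the cycle q0 → q1 → q2 → q0.
Traversing that cycle any number of times yields accepted strings of unbounded length, so the language is infinite.

infinite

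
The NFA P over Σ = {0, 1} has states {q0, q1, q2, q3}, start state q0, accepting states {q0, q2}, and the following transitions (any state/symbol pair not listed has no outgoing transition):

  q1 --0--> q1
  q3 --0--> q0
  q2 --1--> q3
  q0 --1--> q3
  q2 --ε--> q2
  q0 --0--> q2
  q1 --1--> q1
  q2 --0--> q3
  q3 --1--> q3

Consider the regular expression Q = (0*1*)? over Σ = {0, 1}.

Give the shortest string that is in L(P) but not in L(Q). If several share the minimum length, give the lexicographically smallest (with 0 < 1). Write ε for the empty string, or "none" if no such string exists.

10

The string 10 is accepted by P but not by Q.
No shorter string lies in the difference, and 10 is the lexicographically first length-2 string in L(P) \ L(Q).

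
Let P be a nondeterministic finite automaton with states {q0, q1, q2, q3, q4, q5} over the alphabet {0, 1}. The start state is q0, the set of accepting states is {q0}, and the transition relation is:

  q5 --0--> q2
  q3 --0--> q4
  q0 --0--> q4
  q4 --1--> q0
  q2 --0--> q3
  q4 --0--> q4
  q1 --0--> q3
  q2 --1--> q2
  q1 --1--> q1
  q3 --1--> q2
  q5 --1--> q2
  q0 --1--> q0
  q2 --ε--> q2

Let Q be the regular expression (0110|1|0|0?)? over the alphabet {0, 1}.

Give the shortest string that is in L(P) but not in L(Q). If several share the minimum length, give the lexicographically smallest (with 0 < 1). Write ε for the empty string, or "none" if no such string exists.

The string 01 is accepted by P but not by Q.
No shorter string lies in the difference, and 01 is the lexicographically first length-2 string in L(P) \ L(Q).

01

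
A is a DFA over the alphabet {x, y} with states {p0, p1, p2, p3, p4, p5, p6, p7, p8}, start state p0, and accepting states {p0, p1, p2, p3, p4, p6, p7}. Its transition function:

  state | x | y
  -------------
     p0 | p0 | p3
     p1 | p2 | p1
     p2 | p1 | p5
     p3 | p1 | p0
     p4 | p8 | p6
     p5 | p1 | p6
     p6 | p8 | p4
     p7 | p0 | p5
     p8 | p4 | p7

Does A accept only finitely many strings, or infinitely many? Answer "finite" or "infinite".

infinite

State p0 is reachable from the start and can reach an accepting state, and it lies on the cycle p0 → p0.
Traversing that cycle any number of times yields accepted strings of unbounded length, so the language is infinite.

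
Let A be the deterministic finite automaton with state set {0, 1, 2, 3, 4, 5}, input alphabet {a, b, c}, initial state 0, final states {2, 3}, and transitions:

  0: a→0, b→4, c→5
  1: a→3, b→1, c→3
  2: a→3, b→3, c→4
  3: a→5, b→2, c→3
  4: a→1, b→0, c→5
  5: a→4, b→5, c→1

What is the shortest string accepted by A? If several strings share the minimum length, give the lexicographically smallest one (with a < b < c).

A breadth-first search from 0 reaches an accepting state first via the path 0 → 4 → 1 → 3 on input baa.
No string of length < 3 is accepted (BFS exhausts all shorter strings without reaching an accepting state), and baa is the lexicographically least accepting string of length 3.

baa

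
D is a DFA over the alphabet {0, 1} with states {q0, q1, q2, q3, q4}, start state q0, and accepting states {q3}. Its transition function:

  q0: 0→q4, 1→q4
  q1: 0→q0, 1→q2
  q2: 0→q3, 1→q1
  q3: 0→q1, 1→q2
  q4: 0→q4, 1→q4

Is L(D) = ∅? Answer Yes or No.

Yes

The states reachable from the start state are {q0, q4}.
None of the accepting states {q3} is reachable, so no string is accepted and L(D) = ∅.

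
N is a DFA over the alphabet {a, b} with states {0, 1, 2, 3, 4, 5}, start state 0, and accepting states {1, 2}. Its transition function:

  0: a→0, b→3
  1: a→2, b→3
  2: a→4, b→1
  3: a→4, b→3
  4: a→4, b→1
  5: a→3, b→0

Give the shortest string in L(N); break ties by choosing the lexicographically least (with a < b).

A breadth-first search from 0 reaches an accepting state first via the path 0 → 3 → 4 → 1 on input bab.
No string of length < 3 is accepted (BFS exhausts all shorter strings without reaching an accepting state), and bab is the lexicographically least accepting string of length 3.

bab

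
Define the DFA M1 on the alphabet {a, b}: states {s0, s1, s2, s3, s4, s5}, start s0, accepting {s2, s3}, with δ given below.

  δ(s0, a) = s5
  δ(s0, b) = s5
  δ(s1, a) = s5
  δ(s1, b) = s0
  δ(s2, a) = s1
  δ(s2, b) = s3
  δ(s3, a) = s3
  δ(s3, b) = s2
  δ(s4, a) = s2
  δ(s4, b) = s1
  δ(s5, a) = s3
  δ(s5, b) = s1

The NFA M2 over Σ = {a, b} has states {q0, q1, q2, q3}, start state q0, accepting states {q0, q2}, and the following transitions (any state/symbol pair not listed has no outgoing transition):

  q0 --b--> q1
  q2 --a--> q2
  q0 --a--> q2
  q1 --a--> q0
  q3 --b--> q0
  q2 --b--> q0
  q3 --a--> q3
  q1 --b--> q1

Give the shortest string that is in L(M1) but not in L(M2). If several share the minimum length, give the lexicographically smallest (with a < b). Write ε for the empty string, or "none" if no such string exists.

bab

The string bab is accepted by M1 but not by M2.
No shorter string lies in the difference, and bab is the lexicographically first length-3 string in L(M1) \ L(M2).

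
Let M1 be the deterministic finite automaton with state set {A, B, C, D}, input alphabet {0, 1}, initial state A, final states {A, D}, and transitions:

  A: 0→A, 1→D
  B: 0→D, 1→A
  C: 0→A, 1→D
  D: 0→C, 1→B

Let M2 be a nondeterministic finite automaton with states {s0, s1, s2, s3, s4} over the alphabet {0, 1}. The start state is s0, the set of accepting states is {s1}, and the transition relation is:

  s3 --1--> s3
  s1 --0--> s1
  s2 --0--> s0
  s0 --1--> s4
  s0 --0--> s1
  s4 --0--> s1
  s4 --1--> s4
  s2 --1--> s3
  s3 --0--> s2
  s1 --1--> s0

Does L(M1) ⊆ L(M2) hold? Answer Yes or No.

The empty string ε is in L(M1) but not in L(M2).
So L(M1) ⊄ L(M2).

No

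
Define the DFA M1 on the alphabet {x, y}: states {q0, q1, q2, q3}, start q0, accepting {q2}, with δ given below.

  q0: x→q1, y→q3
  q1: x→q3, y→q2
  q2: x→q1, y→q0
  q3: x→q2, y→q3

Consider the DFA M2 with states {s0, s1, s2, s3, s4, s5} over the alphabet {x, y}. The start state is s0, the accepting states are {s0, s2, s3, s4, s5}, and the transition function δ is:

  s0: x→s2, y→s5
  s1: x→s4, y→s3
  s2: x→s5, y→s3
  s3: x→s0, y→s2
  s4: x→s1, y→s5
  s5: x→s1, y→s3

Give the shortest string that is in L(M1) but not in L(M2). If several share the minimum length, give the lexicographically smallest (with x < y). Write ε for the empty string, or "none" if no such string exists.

The string yx is accepted by M1 but not by M2.
No shorter string lies in the difference, and yx is the lexicographically first length-2 string in L(M1) \ L(M2).

yx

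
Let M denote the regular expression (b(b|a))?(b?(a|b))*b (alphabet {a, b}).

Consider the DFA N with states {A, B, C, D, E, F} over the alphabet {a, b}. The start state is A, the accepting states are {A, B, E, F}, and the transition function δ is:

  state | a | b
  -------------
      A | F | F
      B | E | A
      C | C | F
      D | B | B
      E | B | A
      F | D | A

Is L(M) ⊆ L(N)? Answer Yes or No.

Converting the expression M to a DFA (subset construction, then merging equivalent states) gives the minimal DFA with states {m0, m1}, start state m0, accepting states {m1} and transitions m0: a→m0, b→m1; m1: a→m0, b→m1.
Exploring the product automaton M × N from the start pair (m0, A), following both machines on each input symbol, reaches 8 state pairs: (m0, A), (m0, F), (m1, F), (m0, D), (m1, A), (m0, B), (m1, B), (m0, E).
M accepts in {m1} and N accepts in {A, B, E, F}. The reachable pairs whose M-component is accepting are (m1, F), (m1, A), (m1, B); in each of them the N-component is accepting too, so the product for L(M) \ L(N) (M-component accepting, N-component rejecting) has no reachable accepting pair and the difference is empty.
Hence every string in L(M) is also in L(N).

Yes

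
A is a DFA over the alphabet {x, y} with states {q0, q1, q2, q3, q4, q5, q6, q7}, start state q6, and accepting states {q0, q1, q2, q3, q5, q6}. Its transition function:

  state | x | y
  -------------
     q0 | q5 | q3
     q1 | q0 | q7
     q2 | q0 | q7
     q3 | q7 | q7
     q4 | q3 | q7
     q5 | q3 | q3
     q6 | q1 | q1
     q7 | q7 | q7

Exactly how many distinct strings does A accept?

13

The useful subgraph on states {q0, q1, q3, q5, q6} is acyclic, so L(A) is finite; the longest accepting path visits 5 useful states, giving maximum string length 4.
Counting accepting paths from q6 by length: 1 of length 0, 2 of length 1, 2 of length 2, 4 of length 3, 4 of length 4. Total 13.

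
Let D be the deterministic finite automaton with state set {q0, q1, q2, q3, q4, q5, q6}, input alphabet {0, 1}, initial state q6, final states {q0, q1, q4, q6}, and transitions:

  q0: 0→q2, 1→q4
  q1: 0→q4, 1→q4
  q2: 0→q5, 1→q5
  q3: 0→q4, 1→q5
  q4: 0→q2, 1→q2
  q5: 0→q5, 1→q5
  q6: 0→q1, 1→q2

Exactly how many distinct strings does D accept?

4

The useful subgraph on states {q1, q4, q6} is acyclic, so L(D) is finite; the longest accepting path visits 3 useful states, giving maximum string length 2.
Counting accepting paths from q6 by length: 1 of length 0, 1 of length 1, 2 of length 2. Total 4.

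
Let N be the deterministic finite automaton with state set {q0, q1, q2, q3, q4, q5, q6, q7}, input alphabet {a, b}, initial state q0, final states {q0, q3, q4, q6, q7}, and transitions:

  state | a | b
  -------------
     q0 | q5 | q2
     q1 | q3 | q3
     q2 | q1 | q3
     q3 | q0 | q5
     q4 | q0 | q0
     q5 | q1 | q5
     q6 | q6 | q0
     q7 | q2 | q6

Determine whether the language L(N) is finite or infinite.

infinite

State q0 is reachable from the start and can reach an accepting state, and it lies on the cycle q0 → q2 → q1 → q3 → q0.
Traversing that cycle any number of times yields accepted strings of unbounded length, so the language is infinite.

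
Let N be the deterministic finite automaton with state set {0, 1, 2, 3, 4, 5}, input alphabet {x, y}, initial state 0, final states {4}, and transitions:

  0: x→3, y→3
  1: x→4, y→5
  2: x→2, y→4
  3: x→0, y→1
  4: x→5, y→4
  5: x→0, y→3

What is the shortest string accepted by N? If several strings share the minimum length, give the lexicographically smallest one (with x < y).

xyx

A breadth-first search from 0 reaches an accepting state first via the path 0 → 3 → 1 → 4 on input xyx.
No string of length < 3 is accepted (BFS exhausts all shorter strings without reaching an accepting state), and xyx is the lexicographically least accepting string of length 3.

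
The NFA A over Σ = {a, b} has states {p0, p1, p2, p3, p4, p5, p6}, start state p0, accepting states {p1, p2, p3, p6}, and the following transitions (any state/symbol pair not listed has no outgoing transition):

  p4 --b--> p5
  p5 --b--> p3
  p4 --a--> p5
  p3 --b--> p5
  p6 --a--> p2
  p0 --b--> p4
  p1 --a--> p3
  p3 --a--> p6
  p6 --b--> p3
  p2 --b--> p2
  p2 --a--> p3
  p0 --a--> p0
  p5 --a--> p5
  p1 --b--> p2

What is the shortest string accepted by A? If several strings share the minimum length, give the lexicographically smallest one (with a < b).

A breadth-first search from p0 reaches an accepting state first via the path p0 → p4 → p5 → p3 on input bab.
No string of length < 3 is accepted (BFS exhausts all shorter strings without reaching an accepting state), and bab is the lexicographically least accepting string of length 3.

bab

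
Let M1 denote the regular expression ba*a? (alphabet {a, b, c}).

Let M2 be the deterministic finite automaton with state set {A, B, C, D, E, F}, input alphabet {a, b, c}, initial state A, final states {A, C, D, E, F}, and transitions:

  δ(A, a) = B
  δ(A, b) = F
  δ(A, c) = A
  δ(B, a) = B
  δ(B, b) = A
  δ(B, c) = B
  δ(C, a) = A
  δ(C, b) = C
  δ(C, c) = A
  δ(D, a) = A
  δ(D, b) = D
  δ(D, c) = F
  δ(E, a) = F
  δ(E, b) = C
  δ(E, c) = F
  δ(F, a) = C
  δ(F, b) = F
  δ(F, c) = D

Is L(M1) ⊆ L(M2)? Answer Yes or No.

No

The string baaa is in L(M1) but not in L(M2).
So L(M1) ⊄ L(M2).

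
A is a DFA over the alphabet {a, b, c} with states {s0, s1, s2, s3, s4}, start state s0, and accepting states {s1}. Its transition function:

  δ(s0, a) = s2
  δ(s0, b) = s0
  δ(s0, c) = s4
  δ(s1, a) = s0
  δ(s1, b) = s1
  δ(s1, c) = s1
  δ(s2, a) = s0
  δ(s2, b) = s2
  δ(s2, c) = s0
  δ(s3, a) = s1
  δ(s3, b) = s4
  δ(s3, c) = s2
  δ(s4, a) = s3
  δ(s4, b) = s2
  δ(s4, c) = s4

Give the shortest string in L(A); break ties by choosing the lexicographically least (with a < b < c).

caa

A breadth-first search from s0 reaches an accepting state first via the path s0 → s4 → s3 → s1 on input caa.
No string of length < 3 is accepted (BFS exhausts all shorter strings without reaching an accepting state), and caa is the lexicographically least accepting string of length 3.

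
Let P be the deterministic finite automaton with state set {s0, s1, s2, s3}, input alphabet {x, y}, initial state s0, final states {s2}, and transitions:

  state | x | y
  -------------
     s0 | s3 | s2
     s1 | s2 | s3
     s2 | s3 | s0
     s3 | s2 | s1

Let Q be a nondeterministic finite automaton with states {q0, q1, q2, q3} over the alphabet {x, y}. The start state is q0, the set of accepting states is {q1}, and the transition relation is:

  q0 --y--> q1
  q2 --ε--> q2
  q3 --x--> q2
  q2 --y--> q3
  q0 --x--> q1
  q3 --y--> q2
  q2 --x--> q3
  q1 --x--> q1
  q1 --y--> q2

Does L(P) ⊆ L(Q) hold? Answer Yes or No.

The string xyx is in L(P) but not in L(Q).
So L(P) ⊄ L(Q).

No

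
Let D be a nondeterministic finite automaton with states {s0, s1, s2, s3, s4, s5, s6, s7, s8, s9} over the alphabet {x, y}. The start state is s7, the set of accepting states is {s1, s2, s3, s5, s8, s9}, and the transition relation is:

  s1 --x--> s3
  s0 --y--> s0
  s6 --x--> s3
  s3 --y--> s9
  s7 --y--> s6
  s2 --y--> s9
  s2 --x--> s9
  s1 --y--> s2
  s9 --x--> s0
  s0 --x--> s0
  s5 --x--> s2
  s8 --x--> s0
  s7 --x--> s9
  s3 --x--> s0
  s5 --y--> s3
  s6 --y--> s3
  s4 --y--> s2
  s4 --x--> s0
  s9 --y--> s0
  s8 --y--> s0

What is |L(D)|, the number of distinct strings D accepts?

5

The useful subgraph on states {s3, s6, s7, s9} is acyclic, so L(D) is finite; the longest accepting path visits 4 useful states, giving maximum string length 3.
Counting accepting paths from s7 by length: 1 of length 1, 2 of length 2, 2 of length 3. Total 5.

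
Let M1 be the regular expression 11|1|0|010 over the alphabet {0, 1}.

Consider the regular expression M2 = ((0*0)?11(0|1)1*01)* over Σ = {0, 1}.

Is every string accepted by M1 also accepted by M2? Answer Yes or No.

No

The string 0 is in L(M1) but not in L(M2).
So L(M1) ⊄ L(M2).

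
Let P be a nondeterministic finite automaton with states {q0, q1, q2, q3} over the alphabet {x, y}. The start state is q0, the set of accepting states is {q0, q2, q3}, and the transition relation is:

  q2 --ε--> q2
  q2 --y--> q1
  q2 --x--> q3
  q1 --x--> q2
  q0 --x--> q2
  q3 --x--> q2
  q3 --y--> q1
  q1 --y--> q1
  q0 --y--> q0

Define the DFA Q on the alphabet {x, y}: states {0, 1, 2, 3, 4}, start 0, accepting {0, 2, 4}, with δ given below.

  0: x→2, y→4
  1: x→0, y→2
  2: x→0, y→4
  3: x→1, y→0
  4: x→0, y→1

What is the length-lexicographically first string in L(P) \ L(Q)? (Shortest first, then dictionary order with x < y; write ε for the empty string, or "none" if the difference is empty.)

The string yy is accepted by P but not by Q.
No shorter string lies in the difference, and yy is the lexicographically first length-2 string in L(P) \ L(Q).

yy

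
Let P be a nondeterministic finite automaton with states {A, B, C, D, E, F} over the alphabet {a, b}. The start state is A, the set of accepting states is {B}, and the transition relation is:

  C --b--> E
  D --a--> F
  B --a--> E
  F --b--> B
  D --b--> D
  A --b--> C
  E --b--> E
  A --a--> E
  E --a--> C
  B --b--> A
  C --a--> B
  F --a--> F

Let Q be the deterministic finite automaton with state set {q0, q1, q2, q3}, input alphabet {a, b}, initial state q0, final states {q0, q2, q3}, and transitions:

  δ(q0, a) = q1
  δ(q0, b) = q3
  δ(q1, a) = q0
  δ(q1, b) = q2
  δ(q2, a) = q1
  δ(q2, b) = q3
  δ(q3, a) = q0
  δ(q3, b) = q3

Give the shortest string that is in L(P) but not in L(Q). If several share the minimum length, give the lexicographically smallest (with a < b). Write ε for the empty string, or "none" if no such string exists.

aaa

The string aaa is accepted by P but not by Q.
No shorter string lies in the difference, and aaa is the lexicographically first length-3 string in L(P) \ L(Q).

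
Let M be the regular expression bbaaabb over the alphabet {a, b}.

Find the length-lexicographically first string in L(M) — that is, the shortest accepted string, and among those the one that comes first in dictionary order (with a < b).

bbaaabb

By inspection of the expression, no string of length less than 7 matches, and bbaaabb is the lexicographically first match of length 7.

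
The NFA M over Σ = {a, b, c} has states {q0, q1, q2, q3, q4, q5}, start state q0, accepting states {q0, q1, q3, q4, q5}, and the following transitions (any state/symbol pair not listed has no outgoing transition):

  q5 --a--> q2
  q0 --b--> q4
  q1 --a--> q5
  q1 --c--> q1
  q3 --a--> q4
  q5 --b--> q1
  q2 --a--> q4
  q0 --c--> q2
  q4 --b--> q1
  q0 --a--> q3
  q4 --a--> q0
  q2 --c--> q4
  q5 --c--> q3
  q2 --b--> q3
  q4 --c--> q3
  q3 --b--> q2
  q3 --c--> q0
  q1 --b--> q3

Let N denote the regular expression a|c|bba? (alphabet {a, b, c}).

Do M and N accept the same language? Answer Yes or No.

The empty string ε is accepted by M but rejected by N.
So L(M) ≠ L(N).

No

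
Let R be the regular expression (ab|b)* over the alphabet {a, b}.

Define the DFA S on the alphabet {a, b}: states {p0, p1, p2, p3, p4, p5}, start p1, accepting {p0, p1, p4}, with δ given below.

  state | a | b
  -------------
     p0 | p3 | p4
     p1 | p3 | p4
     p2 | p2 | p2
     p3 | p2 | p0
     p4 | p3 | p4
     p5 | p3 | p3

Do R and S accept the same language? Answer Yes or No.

Converting the expression R to a DFA (subset construction, then merging equivalent states) gives the minimal DFA with states {r0, r1, r2}, start state r0, accepting states {r0} and transitions r0: a→r1, b→r0; r1: a→r2, b→r0; r2: a→r2, b→r2.
Exploring the product automaton R × S from the start pair (r0, p1), following both machines on each input symbol, reaches 5 state pairs: (r0, p1), (r1, p3), (r0, p4), (r2, p2), (r0, p0).
R accepts in {r0} and S accepts in {p0, p1, p4}. In every reachable pair the two components are either both accepting — (r0, p1), (r0, p4), (r0, p0) — or both non-accepting, so no string is accepted by exactly one of the machines: L(R) \ L(S) and L(S) \ L(R) are both empty.
Hence every string is accepted by R iff it is accepted by S, and the two languages coincide.

Yes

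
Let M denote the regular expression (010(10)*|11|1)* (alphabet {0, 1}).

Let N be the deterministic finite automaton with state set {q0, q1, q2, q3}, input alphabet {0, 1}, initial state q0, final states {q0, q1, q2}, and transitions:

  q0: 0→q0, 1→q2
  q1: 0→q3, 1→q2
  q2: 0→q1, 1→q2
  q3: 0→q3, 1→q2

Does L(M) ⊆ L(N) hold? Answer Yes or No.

Yes

Converting the expression M to a DFA (subset construction, then merging equivalent states) gives the minimal DFA with states {m0, m1, m2, m3, m4, m5}, start state m0, accepting states {m0, m4, m5} and transitions m0: 0→m1, 1→m0; m1: 0→m2, 1→m3; m2: 0→m2, 1→m2; m3: 0→m4, 1→m2; m4: 0→m1, 1→m5; m5: 0→m4, 1→m0.
Exploring the product automaton M × N from the start pair (m0, q0), following both machines on each input symbol, reaches 12 state pairs: (m0, q0), (m1, q0), (m0, q2), (m2, q0), (m3, q2), (m1, q1), (m2, q2), (m4, q1), (m2, q3), (m2, q1), (m1, q3), (m5, q2).
M accepts in {m0, m4, m5} and N accepts in {q0, q1, q2}. The reachable pairs whose M-component is accepting are (m0, q0), (m0, q2), (m4, q1), (m5, q2); in each of them the N-component is accepting too, so the product for L(M) \ L(N) (M-component accepting, N-component rejecting) has no reachable accepting pair and the difference is empty.
Hence every string in L(M) is also in L(N).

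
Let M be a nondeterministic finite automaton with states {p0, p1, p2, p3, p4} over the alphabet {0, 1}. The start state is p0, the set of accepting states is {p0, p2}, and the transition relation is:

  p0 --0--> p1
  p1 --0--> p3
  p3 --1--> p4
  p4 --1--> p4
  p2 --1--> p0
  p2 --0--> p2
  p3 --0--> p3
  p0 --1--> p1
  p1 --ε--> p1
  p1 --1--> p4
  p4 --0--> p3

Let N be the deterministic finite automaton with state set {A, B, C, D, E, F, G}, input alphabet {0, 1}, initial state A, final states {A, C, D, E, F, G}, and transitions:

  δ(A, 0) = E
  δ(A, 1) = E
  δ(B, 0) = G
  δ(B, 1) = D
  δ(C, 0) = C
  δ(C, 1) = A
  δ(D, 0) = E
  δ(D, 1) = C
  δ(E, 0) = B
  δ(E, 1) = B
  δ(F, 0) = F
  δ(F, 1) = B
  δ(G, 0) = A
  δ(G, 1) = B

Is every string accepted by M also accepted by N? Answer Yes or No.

Yes

Exploring the product automaton M × N from the start pair (p0, A), following both machines on each input symbol, reaches 12 state pairs: (p0, A), (p1, E), (p3, B), (p4, B), (p3, G), (p4, D), (p3, A), (p3, E), (p4, C), (p4, E), (p3, C), (p4, A).
M accepts in {p0, p2} and N accepts in {A, C, D, E, F, G}. The reachable pairs whose M-component is accepting are (p0, A); in each of them the N-component is accepting too, so the product for L(M) \ L(N) (M-component accepting, N-component rejecting) has no reachable accepting pair and the difference is empty.
Hence every string in L(M) is also in L(N).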